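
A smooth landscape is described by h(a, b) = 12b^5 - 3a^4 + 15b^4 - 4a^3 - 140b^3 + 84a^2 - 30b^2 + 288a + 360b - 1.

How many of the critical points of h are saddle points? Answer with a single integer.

h separates as a function of a plus a function of b, so ∇h=0 decouples.
∂h/∂a = -12(a - 4)(a + 2)(a + 3) = 0 at a ∈ {-3, -2, 4}; ∂h/∂b = 60(b - 2)(b - 1)(b + 1)(b + 3) = 0 at b ∈ {-3, -1, 1, 2}.
The Hessian is diagonal: diag(h_aa, h_bb). Second derivatives: h_aa(-3)=-84, h_aa(-2)=72, h_aa(4)=-504; h_bb(-3)=-2400, h_bb(-1)=720, h_bb(1)=-480, h_bb(2)=900.
Saddle points occur where the two diagonal entries have opposite signs: (-3, -1), (-3, 2), (-2, -3), (-2, 1), (4, -1), (4, 2). Count: 6.

6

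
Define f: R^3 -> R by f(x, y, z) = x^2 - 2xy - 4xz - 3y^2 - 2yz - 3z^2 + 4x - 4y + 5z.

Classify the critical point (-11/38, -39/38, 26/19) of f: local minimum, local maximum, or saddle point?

The Hessian is constant: H = [[2, -2, -4], [-2, -6, -2], [-4, -2, -6]].
Leading principal minors: Δ₁ = 2, Δ₂ = -16, Δ₃ = 152.
The minors fit neither the all-positive nor the alternating-sign pattern, so H is indefinite: a saddle point.

saddle point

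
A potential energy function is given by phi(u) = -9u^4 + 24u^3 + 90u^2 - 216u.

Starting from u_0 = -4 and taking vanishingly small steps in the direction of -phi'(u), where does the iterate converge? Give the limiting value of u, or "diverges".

phi'(u) = -36(u - 3)(u - 1)(u + 2), so phi'(-4) = 2520.
Gradient descent moves in the -phi' direction, i.e. u is decreasing.
There is no critical point below u=-4, and phi' keeps the same sign, so the iterate runs off to −∞.

diverges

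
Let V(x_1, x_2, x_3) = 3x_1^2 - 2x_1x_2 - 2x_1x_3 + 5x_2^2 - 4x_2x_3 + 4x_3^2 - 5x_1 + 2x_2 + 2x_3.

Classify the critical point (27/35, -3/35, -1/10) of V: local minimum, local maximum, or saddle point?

The Hessian is constant: H = [[6, -2, -2], [-2, 10, -4], [-2, -4, 8]].
Leading principal minors: Δ₁ = 6, Δ₂ = 56, Δ₃ = 280.
All leading minors are positive, so H is positive definite: a local minimum.

local minimum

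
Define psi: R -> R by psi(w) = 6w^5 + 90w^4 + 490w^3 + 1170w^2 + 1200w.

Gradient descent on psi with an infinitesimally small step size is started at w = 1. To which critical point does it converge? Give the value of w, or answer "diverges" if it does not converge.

-1

psi'(w) = 30(w + 1)(w + 2)(w + 4)(w + 5), so psi'(1) = 5400.
Gradient descent moves in the -psi' direction, i.e. w is decreasing.
The nearest critical point in that direction is w = -1, where psi'' = 360 > 0 (a local minimum). The iterate converges there.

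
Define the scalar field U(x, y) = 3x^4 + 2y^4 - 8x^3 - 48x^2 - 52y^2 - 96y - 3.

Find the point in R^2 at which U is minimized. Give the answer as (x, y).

U(x,y) separates as P(x) + Q(y) − 3, so its minimum is min P + min Q − 3.
P'(x) = 12x(x - 4)(x + 2) vanishes at x ∈ {-2, 0, 4}; Q'(y) = 8(y - 4)(y + 1)(y + 3) vanishes at y ∈ {-3, -1, 4}.
Local minima of P (where P''>0): P(-2)=-80, P(4)=-512. Local minima of Q: Q(-3)=-18, Q(4)=-704.
So the global minimum of U is P(4) + Q(4) − 3 = -512 − 704 − 3 = -1219, attained at (4, 4).

(4, 4)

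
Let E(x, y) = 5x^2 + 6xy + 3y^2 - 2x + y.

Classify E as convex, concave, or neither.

convex

E is quadratic, so its Hessian is the constant matrix H = [[10, 6], [6, 6]].
det(H) = 24, tr(H) = 16.
det(H) > 0 and tr(H) > 0, so H is positive definite everywhere: convex.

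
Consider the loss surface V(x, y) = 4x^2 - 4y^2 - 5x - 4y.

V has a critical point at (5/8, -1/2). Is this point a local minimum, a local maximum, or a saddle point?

The Hessian of V is constant: H = [[8, 0], [0, -8]].
det(H) = 8·(-8) − 0² = -64.
Since det(H) < 0, H is indefinite and the critical point is a saddle point.

saddle point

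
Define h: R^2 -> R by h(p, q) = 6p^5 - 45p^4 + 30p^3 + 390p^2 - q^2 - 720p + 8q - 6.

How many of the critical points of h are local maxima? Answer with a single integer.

2

h separates as a function of p plus a function of q, so ∇h=0 decouples.
∂h/∂p = 30(p - 4)(p - 3)(p - 1)(p + 2) = 0 at p ∈ {-2, 1, 3, 4}; ∂h/∂q = -2(q - 4) = 0 at q ∈ {4}.
The Hessian is diagonal: diag(h_pp, h_qq). Second derivatives: h_pp(-2)=-2700, h_pp(1)=540, h_pp(3)=-300, h_pp(4)=540; h_qq(4)=-2.
Local maxima occur where both diagonal entries negative: (-2, 4), (3, 4). Count: 2.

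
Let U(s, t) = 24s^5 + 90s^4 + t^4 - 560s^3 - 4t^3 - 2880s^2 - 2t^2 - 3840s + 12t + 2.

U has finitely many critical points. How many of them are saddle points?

6

U separates as a function of s plus a function of t, so ∇U=0 decouples.
∂U/∂s = 120(s - 4)(s + 1)(s + 2)(s + 4) = 0 at s ∈ {-4, -2, -1, 4}; ∂U/∂t = 4(t - 3)(t - 1)(t + 1) = 0 at t ∈ {-1, 1, 3}.
The Hessian is diagonal: diag(U_ss, U_tt). Second derivatives: U_ss(-4)=-5760, U_ss(-2)=1440, U_ss(-1)=-1800, U_ss(4)=28800; U_tt(-1)=32, U_tt(1)=-16, U_tt(3)=32.
Saddle points occur where the two diagonal entries have opposite signs: (-4, -1), (-4, 3), (-2, 1), (-1, -1), (-1, 3), (4, 1). Count: 6.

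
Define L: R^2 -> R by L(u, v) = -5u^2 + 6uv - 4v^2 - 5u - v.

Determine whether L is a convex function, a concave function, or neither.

concave

L is quadratic, so its Hessian is the constant matrix H = [[-10, 6], [6, -8]].
det(H) = 44, tr(H) = -18.
det(H) > 0 and tr(H) < 0, so H is negative definite everywhere: concave.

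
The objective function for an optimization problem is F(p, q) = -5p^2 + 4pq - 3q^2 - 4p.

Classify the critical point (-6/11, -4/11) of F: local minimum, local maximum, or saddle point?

local maximum

The Hessian of F is constant: H = [[-10, 4], [4, -6]].
det(H) = (-10)·(-6) − 4² = 44.
det(H) > 0 and tr(H) = -16 < 0, so H is negative definite and the point is a local maximum.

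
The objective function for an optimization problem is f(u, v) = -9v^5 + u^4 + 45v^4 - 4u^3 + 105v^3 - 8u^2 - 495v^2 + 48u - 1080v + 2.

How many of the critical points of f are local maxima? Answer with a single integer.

f separates as a function of u plus a function of v, so ∇f=0 decouples.
∂f/∂u = 4(u - 3)(u - 2)(u + 2) = 0 at u ∈ {-2, 2, 3}; ∂f/∂v = -45(v - 4)(v - 3)(v + 1)(v + 2) = 0 at v ∈ {-2, -1, 3, 4}.
The Hessian is diagonal: diag(f_uu, f_vv). Second derivatives: f_uu(-2)=80, f_uu(2)=-16, f_uu(3)=20; f_vv(-2)=1350, f_vv(-1)=-900, f_vv(3)=900, f_vv(4)=-1350.
Local maxima occur where both diagonal entries negative: (2, -1), (2, 4). Count: 2.

2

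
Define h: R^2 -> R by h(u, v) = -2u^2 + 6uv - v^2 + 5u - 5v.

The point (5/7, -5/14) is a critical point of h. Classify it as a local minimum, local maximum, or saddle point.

The Hessian of h is constant: H = [[-4, 6], [6, -2]].
det(H) = (-4)·(-2) − 6² = -28.
Since det(H) < 0, H is indefinite and the critical point is a saddle point.

saddle point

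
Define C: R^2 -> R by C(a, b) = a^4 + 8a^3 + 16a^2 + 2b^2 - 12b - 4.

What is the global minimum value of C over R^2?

-22

C(a,b) separates as P(a) + Q(b) − 4, so its minimum is min P + min Q − 4.
P'(a) = 4a(a + 2)(a + 4) vanishes at a ∈ {-4, -2, 0}; Q'(b) = 4b - 12 vanishes at b ∈ {3}.
Local minima of P (where P''>0): P(-4)=0, P(0)=0. Local minima of Q: Q(3)=-18.
So the global minimum of C is P(-4) + Q(3) − 4 = 0 − 18 − 4 = -22, attained at (-4, 3).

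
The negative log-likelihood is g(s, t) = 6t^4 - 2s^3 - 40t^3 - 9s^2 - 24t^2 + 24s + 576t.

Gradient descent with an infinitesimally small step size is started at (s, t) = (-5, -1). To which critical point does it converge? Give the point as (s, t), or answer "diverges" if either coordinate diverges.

g is separable, so gradient descent decouples: s follows -∂g/∂s, t follows -∂g/∂t.
∂g/∂s = -6(s - 1)(s + 4); at s=-5 this is -36, so s increases.
∂g/∂t = 24(t - 4)(t - 3)(t + 2); at t=-1 this is 480, so t decreases.
s converges to its nearest critical value -4 (a local min of the s-part); t converges to -2. The iterate converges to (-4, -2).

(-4, -2)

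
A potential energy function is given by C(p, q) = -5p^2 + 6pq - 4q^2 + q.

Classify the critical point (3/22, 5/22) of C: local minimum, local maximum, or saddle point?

The Hessian of C is constant: H = [[-10, 6], [6, -8]].
det(H) = (-10)·(-8) − 6² = 44.
det(H) > 0 and tr(H) = -18 < 0, so H is negative definite and the point is a local maximum.

local maximum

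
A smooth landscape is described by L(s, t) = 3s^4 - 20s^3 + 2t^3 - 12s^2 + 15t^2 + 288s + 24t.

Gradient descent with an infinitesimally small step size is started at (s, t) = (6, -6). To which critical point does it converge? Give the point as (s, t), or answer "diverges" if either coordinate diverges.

diverges

L is separable, so gradient descent decouples: s follows -∂L/∂s, t follows -∂L/∂t.
∂L/∂s = 12(s - 4)(s - 3)(s + 2); at s=6 this is 576, so s decreases.
∂L/∂t = 6(t + 1)(t + 4); at t=-6 this is 60, so t decreases.
The t-coordinate has no critical point in that direction and runs off to infinity.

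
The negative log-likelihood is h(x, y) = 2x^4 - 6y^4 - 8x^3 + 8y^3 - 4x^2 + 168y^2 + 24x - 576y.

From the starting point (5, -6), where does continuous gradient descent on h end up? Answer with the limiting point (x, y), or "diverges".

h is separable, so gradient descent decouples: x follows -∂h/∂x, y follows -∂h/∂y.
∂h/∂x = 8(x - 3)(x - 1)(x + 1); at x=5 this is 384, so x decreases.
∂h/∂y = -24(y - 3)(y - 2)(y + 4); at y=-6 this is 3456, so y decreases.
The y-coordinate has no critical point in that direction and runs off to infinity.

diverges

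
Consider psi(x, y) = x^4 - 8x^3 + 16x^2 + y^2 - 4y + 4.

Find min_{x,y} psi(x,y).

psi(x,y) separates as P(x) + Q(y) + 4, so its minimum is min P + min Q + 4.
P'(x) = 4x(x - 4)(x - 2) vanishes at x ∈ {0, 2, 4}; Q'(y) = 2y - 4 vanishes at y ∈ {2}.
Local minima of P (where P''>0): P(0)=0, P(4)=0. Local minima of Q: Q(2)=-4.
So the global minimum of psi is P(0) + Q(2) + 4 = 0 − 4 + 4 = 0, attained at (0, 2).

0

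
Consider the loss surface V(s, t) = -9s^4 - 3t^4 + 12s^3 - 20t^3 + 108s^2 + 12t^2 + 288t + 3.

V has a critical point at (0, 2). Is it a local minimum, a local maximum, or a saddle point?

The mixed partial ∂²V/∂s∂t is 0, so the Hessian at any point is diag(V_ss, V_tt) = diag(36(-3s^2 + 2s + 6), 12(-3t^2 - 10t + 2)).
At (0, 2): H = diag(216, -360).
The eigenvalues have opposite signs, so H is indefinite: a saddle point.

saddle point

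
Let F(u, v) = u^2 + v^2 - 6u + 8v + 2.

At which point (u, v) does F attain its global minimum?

(3, -4)

F(u,v) separates as P(u) + Q(v) + 2, so its minimum is min P + min Q + 2.
P'(u) = 2u - 6 vanishes at u ∈ {3}; Q'(v) = 2v + 8 vanishes at v ∈ {-4}.
Local minima of P (where P''>0): P(3)=-9. Local minima of Q: Q(-4)=-16.
So the global minimum of F is P(3) + Q(-4) + 2 = -9 − 16 + 2 = -23, attained at (3, -4).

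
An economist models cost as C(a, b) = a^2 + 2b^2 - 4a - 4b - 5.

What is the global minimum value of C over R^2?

C(a,b) separates as P(a) + Q(b) − 5, so its minimum is min P + min Q − 5.
P'(a) = 2a - 4 vanishes at a ∈ {2}; Q'(b) = 4b - 4 vanishes at b ∈ {1}.
Local minima of P (where P''>0): P(2)=-4. Local minima of Q: Q(1)=-2.
So the global minimum of C is P(2) + Q(1) − 5 = -4 − 2 − 5 = -11, attained at (2, 1).

-11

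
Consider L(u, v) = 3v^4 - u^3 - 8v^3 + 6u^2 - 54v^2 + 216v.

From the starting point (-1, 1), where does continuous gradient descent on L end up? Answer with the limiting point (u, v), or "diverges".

(0, -3)

L is separable, so gradient descent decouples: u follows -∂L/∂u, v follows -∂L/∂v.
∂L/∂u = -3u(u - 4); at u=-1 this is -15, so u increases.
∂L/∂v = 12(v - 3)(v - 2)(v + 3); at v=1 this is 96, so v decreases.
u converges to its nearest critical value 0 (a local min of the u-part); v converges to -3. The iterate converges to (0, -3).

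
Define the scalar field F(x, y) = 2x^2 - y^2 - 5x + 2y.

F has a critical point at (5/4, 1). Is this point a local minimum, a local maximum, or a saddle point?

saddle point

The Hessian of F is constant: H = [[4, 0], [0, -2]].
det(H) = 4·(-2) − 0² = -8.
Since det(H) < 0, H is indefinite and the critical point is a saddle point.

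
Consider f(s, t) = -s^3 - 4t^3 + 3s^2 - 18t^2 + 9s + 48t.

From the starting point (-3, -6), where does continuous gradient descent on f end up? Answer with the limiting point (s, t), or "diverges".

f is separable, so gradient descent decouples: s follows -∂f/∂s, t follows -∂f/∂t.
∂f/∂s = -3(s - 3)(s + 1); at s=-3 this is -36, so s increases.
∂f/∂t = -12(t - 1)(t + 4); at t=-6 this is -168, so t increases.
s converges to its nearest critical value -1 (a local min of the s-part); t converges to -4. The iterate converges to (-1, -4).

(-1, -4)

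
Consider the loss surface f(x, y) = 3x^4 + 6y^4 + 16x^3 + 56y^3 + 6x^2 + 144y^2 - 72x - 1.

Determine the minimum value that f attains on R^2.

-48

f(x,y) separates as P(x) + Q(y) − 1, so its minimum is min P + min Q − 1.
P'(x) = 12(x - 1)(x + 2)(x + 3) vanishes at x ∈ {-3, -2, 1}; Q'(y) = 24y(y + 3)(y + 4) vanishes at y ∈ {-4, -3, 0}.
Local minima of P (where P''>0): P(-3)=81, P(1)=-47. Local minima of Q: Q(-4)=256, Q(0)=0.
So the global minimum of f is P(1) + Q(0) − 1 = -47 + 0 − 1 = -48, attained at (1, 0).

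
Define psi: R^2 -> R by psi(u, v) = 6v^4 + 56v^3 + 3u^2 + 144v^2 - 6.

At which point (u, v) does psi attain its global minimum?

(0, 0)

psi(u,v) separates as P(u) + Q(v) − 6, so its minimum is min P + min Q − 6.
P'(u) = 6u vanishes at u ∈ {0}; Q'(v) = 24v(v + 3)(v + 4) vanishes at v ∈ {-4, -3, 0}.
Local minima of P (where P''>0): P(0)=0. Local minima of Q: Q(-4)=256, Q(0)=0.
So the global minimum of psi is P(0) + Q(0) − 6 = 0 + 0 − 6 = -6, attained at (0, 0).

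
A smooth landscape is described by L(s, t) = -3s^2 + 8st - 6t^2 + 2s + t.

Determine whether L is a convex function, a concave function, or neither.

concave

L is quadratic, so its Hessian is the constant matrix H = [[-6, 8], [8, -12]].
det(H) = 8, tr(H) = -18.
det(H) > 0 and tr(H) < 0, so H is negative definite everywhere: concave.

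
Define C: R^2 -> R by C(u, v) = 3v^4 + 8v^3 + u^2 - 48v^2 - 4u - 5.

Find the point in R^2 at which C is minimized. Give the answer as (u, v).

C(u,v) separates as P(u) + Q(v) − 5, so its minimum is min P + min Q − 5.
P'(u) = 2u - 4 vanishes at u ∈ {2}; Q'(v) = 12v(v - 2)(v + 4) vanishes at v ∈ {-4, 0, 2}.
Local minima of P (where P''>0): P(2)=-4. Local minima of Q: Q(-4)=-512, Q(2)=-80.
So the global minimum of C is P(2) + Q(-4) − 5 = -4 − 512 − 5 = -521, attained at (2, -4).

(2, -4)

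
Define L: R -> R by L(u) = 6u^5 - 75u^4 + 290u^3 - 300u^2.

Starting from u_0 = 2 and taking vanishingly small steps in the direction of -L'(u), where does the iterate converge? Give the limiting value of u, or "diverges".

L'(u) = 30u(u - 5)(u - 4)(u - 1), so L'(2) = 360.
Gradient descent moves in the -L' direction, i.e. u is decreasing.
The nearest critical point in that direction is u = 1, where L'' = 360 > 0 (a local minimum). The iterate converges there.

1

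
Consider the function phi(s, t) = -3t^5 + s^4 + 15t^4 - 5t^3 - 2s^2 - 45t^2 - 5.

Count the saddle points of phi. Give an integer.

6

phi separates as a function of s plus a function of t, so ∇phi=0 decouples.
∂phi/∂s = 4s(s - 1)(s + 1) = 0 at s ∈ {-1, 0, 1}; ∂phi/∂t = -15t(t - 3)(t - 2)(t + 1) = 0 at t ∈ {-1, 0, 2, 3}.
The Hessian is diagonal: diag(phi_ss, phi_tt). Second derivatives: phi_ss(-1)=8, phi_ss(0)=-4, phi_ss(1)=8; phi_tt(-1)=180, phi_tt(0)=-90, phi_tt(2)=90, phi_tt(3)=-180.
Saddle points occur where the two diagonal entries have opposite signs: (-1, 0), (-1, 3), (0, -1), (0, 2), (1, 0), (1, 3). Count: 6.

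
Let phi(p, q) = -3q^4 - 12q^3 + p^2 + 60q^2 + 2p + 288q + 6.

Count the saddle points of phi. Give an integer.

phi separates as a function of p plus a function of q, so ∇phi=0 decouples.
∂phi/∂p = 2(p + 1) = 0 at p ∈ {-1}; ∂phi/∂q = -12(q - 3)(q + 2)(q + 4) = 0 at q ∈ {-4, -2, 3}.
The Hessian is diagonal: diag(phi_pp, phi_qq). Second derivatives: phi_pp(-1)=2; phi_qq(-4)=-168, phi_qq(-2)=120, phi_qq(3)=-420.
Saddle points occur where the two diagonal entries have opposite signs: (-1, -4), (-1, 3). Count: 2.

2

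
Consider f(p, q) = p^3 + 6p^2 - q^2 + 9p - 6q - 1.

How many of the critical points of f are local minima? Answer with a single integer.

0

f separates as a function of p plus a function of q, so ∇f=0 decouples.
∂f/∂p = 3(p + 1)(p + 3) = 0 at p ∈ {-3, -1}; ∂f/∂q = -2(q + 3) = 0 at q ∈ {-3}.
The Hessian is diagonal: diag(f_pp, f_qq). Second derivatives: f_pp(-3)=-6, f_pp(-1)=6; f_qq(-3)=-2.
Local minima occur where both diagonal entries positive: none. Count: 0.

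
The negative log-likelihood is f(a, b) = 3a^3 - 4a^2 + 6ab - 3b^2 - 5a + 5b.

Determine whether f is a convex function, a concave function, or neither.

The term 3a^3 is cubic, so the Hessian is not constant.
∂²f/∂a² = 18a - 8, which takes both signs as a varies (negative for sufficiently negative a). A diagonal entry of the Hessian changing sign means the Hessian is neither positive- nor negative-semidefinite on all of R^2.

neither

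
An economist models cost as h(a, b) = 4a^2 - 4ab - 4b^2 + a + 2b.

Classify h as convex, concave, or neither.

neither

h is quadratic, so its Hessian is the constant matrix H = [[8, -4], [-4, -8]].
det(H) = -80, tr(H) = 0.
det(H) < 0, so H is indefinite: neither convex nor concave.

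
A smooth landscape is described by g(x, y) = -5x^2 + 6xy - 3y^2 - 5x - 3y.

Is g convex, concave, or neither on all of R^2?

concave

g is quadratic, so its Hessian is the constant matrix H = [[-10, 6], [6, -6]].
det(H) = 24, tr(H) = -16.
det(H) > 0 and tr(H) < 0, so H is negative definite everywhere: concave.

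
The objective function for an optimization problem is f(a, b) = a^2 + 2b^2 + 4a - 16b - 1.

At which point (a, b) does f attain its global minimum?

(-2, 4)

f(a,b) separates as P(a) + Q(b) − 1, so its minimum is min P + min Q − 1.
P'(a) = 2a + 4 vanishes at a ∈ {-2}; Q'(b) = 4b - 16 vanishes at b ∈ {4}.
Local minima of P (where P''>0): P(-2)=-4. Local minima of Q: Q(4)=-32.
So the global minimum of f is P(-2) + Q(4) − 1 = -4 − 32 − 1 = -37, attained at (-2, 4).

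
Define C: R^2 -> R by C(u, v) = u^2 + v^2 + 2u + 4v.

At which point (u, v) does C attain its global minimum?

(-1, -2)

C(u,v) separates as P(u) + Q(v), so its minimum is min P + min Q.
P'(u) = 2u + 2 vanishes at u ∈ {-1}; Q'(v) = 2v + 4 vanishes at v ∈ {-2}.
Local minima of P (where P''>0): P(-1)=-1. Local minima of Q: Q(-2)=-4.
So the global minimum of C is P(-1) + Q(-2) = -1 − 4 = -5, attained at (-1, -2).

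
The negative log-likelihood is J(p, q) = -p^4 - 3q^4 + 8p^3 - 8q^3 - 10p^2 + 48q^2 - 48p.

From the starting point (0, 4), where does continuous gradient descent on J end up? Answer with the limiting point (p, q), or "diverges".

diverges

J is separable, so gradient descent decouples: p follows -∂J/∂p, q follows -∂J/∂q.
∂J/∂p = -4(p - 4)(p - 3)(p + 1); at p=0 this is -48, so p increases.
∂J/∂q = -12q(q - 2)(q + 4); at q=4 this is -768, so q increases.
The q-coordinate has no critical point in that direction and runs off to infinity.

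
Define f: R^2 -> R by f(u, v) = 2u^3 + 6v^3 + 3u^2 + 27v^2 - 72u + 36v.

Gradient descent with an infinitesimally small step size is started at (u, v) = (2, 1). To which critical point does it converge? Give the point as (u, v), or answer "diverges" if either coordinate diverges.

(3, -1)

f is separable, so gradient descent decouples: u follows -∂f/∂u, v follows -∂f/∂v.
∂f/∂u = 6(u - 3)(u + 4); at u=2 this is -36, so u increases.
∂f/∂v = 18(v + 1)(v + 2); at v=1 this is 108, so v decreases.
u converges to its nearest critical value 3 (a local min of the u-part); v converges to -1. The iterate converges to (3, -1).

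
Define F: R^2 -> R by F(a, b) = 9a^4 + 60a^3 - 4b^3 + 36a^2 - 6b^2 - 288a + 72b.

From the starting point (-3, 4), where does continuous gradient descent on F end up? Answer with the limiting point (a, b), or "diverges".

F is separable, so gradient descent decouples: a follows -∂F/∂a, b follows -∂F/∂b.
∂F/∂a = 36(a - 1)(a + 2)(a + 4); at a=-3 this is 144, so a decreases.
∂F/∂b = -12(b - 2)(b + 3); at b=4 this is -168, so b increases.
The b-coordinate has no critical point in that direction and runs off to infinity.

diverges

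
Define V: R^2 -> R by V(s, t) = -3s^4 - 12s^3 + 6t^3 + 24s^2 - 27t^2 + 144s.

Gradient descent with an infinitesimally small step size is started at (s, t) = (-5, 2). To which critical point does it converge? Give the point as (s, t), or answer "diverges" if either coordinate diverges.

diverges

V is separable, so gradient descent decouples: s follows -∂V/∂s, t follows -∂V/∂t.
∂V/∂s = -12(s - 2)(s + 2)(s + 3); at s=-5 this is 504, so s decreases.
∂V/∂t = 18t(t - 3); at t=2 this is -36, so t increases.
The s-coordinate has no critical point in that direction and runs off to infinity.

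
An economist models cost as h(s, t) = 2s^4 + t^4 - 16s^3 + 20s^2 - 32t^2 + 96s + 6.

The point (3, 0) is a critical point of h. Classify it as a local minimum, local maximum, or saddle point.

The mixed partial ∂²h/∂s∂t is 0, so the Hessian at any point is diag(h_ss, h_tt) = diag(8(3s^2 - 12s + 5), 4(3t^2 - 16)).
At (3, 0): H = diag(-32, -64).
Both eigenvalues are negative, so H is negative definite: a local maximum.

local maximum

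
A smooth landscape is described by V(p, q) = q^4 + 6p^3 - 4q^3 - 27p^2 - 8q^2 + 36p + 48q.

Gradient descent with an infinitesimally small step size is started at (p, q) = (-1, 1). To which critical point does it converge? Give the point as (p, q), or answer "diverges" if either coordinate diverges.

V is separable, so gradient descent decouples: p follows -∂V/∂p, q follows -∂V/∂q.
∂V/∂p = 18(p - 2)(p - 1); at p=-1 this is 108, so p decreases.
∂V/∂q = 4(q - 3)(q - 2)(q + 2); at q=1 this is 24, so q decreases.
The p-coordinate has no critical point in that direction and runs off to infinity.

diverges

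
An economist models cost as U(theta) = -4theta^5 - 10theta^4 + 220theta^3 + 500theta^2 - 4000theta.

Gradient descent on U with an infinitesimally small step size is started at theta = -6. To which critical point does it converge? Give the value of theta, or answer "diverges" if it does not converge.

-5

U'(theta) = -20(theta - 5)(theta - 2)(theta + 4)(theta + 5), so U'(-6) = -3520.
Gradient descent moves in the -U' direction, i.e. theta is increasing.
The nearest critical point in that direction is theta = -5, where U'' = 1400 > 0 (a local minimum). The iterate converges there.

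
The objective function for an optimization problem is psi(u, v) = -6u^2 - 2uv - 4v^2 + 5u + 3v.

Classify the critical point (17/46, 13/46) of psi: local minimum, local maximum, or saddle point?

local maximum

The Hessian of psi is constant: H = [[-12, -2], [-2, -8]].
det(H) = (-12)·(-8) − (-2)² = 92.
det(H) > 0 and tr(H) = -20 < 0, so H is negative definite and the point is a local maximum.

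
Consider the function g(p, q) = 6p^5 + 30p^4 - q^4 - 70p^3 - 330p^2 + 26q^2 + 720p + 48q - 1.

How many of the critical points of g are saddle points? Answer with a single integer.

6

g separates as a function of p plus a function of q, so ∇g=0 decouples.
∂g/∂p = 30(p - 2)(p - 1)(p + 3)(p + 4) = 0 at p ∈ {-4, -3, 1, 2}; ∂g/∂q = -4(q - 4)(q + 1)(q + 3) = 0 at q ∈ {-3, -1, 4}.
The Hessian is diagonal: diag(g_pp, g_qq). Second derivatives: g_pp(-4)=-900, g_pp(-3)=600, g_pp(1)=-600, g_pp(2)=900; g_qq(-3)=-56, g_qq(-1)=40, g_qq(4)=-140.
Saddle points occur where the two diagonal entries have opposite signs: (-4, -1), (-3, -3), (-3, 4), (1, -1), (2, -3), (2, 4). Count: 6.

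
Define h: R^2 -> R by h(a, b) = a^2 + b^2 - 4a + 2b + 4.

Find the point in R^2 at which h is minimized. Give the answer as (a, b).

(2, -1)

h(a,b) separates as P(a) + Q(b) + 4, so its minimum is min P + min Q + 4.
P'(a) = 2a - 4 vanishes at a ∈ {2}; Q'(b) = 2b + 2 vanishes at b ∈ {-1}.
Local minima of P (where P''>0): P(2)=-4. Local minima of Q: Q(-1)=-1.
So the global minimum of h is P(2) + Q(-1) + 4 = -4 − 1 + 4 = -1, attained at (2, -1).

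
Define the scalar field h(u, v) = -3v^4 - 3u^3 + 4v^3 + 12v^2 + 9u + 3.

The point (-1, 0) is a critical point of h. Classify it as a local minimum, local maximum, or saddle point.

The mixed partial ∂²h/∂u∂v is 0, so the Hessian at any point is diag(h_uu, h_vv) = diag(-18u, 12(-3v^2 + 2v + 2)).
At (-1, 0): H = diag(18, 24).
Both eigenvalues are positive, so H is positive definite: a local minimum.

local minimum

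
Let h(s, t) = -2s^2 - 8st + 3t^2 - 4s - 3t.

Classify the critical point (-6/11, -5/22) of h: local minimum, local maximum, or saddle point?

The Hessian of h is constant: H = [[-4, -8], [-8, 6]].
det(H) = (-4)·6 − (-8)² = -88.
Since det(H) < 0, H is indefinite and the critical point is a saddle point.

saddle point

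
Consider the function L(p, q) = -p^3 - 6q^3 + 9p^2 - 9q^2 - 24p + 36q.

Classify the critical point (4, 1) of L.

The mixed partial ∂²L/∂p∂q is 0, so the Hessian at any point is diag(L_pp, L_qq) = diag(6(-p + 3), -18(2q + 1)).
At (4, 1): H = diag(-6, -54).
Both eigenvalues are negative, so H is negative definite: a local maximum.

local maximum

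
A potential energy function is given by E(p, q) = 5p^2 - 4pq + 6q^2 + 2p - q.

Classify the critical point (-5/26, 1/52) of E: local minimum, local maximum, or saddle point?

local minimum

The Hessian of E is constant: H = [[10, -4], [-4, 12]].
det(H) = 10·12 − (-4)² = 104.
det(H) > 0 and tr(H) = 22 > 0, so H is positive definite and the point is a local minimum.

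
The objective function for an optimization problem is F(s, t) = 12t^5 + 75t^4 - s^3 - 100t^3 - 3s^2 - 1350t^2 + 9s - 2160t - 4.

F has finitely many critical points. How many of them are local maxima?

F separates as a function of s plus a function of t, so ∇F=0 decouples.
∂F/∂s = -3(s - 1)(s + 3) = 0 at s ∈ {-3, 1}; ∂F/∂t = 60(t - 3)(t + 1)(t + 3)(t + 4) = 0 at t ∈ {-4, -3, -1, 3}.
The Hessian is diagonal: diag(F_ss, F_tt). Second derivatives: F_ss(-3)=12, F_ss(1)=-12; F_tt(-4)=-1260, F_tt(-3)=720, F_tt(-1)=-1440, F_tt(3)=10080.
Local maxima occur where both diagonal entries negative: (1, -4), (1, -1). Count: 2.

2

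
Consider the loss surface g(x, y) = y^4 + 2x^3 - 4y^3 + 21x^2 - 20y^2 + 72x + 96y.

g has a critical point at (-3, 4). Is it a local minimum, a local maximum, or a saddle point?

local minimum

The mixed partial ∂²g/∂x∂y is 0, so the Hessian at any point is diag(g_xx, g_yy) = diag(6(2x + 7), 4(3y^2 - 6y - 10)).
At (-3, 4): H = diag(6, 56).
Both eigenvalues are positive, so H is positive definite: a local minimum.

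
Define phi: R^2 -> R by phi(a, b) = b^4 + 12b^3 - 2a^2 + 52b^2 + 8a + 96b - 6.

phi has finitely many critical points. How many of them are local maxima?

phi separates as a function of a plus a function of b, so ∇phi=0 decouples.
∂phi/∂a = -4(a - 2) = 0 at a ∈ {2}; ∂phi/∂b = 4(b + 2)(b + 3)(b + 4) = 0 at b ∈ {-4, -3, -2}.
The Hessian is diagonal: diag(phi_aa, phi_bb). Second derivatives: phi_aa(2)=-4; phi_bb(-4)=8, phi_bb(-3)=-4, phi_bb(-2)=8.
Local maxima occur where both diagonal entries negative: (2, -3). Count: 1.

1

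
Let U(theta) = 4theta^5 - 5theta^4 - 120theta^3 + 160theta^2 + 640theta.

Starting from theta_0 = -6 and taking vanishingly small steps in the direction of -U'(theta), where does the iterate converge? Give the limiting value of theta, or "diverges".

diverges

U'(theta) = 20(theta - 4)(theta - 2)(theta + 1)(theta + 4), so U'(-6) = 16000.
Gradient descent moves in the -U' direction, i.e. theta is decreasing.
There is no critical point below theta=-6, and U' keeps the same sign, so the iterate runs off to −∞.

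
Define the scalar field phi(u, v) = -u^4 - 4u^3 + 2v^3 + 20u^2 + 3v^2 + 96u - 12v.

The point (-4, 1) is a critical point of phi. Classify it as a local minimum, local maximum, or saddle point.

The mixed partial ∂²phi/∂u∂v is 0, so the Hessian at any point is diag(phi_uu, phi_vv) = diag(4(-3u^2 - 6u + 10), 6(2v + 1)).
At (-4, 1): H = diag(-56, 18).
The eigenvalues have opposite signs, so H is indefinite: a saddle point.

saddle point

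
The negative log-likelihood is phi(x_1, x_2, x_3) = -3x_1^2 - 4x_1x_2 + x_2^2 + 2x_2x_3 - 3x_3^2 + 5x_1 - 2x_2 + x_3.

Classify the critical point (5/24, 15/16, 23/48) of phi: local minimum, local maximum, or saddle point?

The Hessian is constant: H = [[-6, -4, 0], [-4, 2, 2], [0, 2, -6]].
Leading principal minors: Δ₁ = -6, Δ₂ = -28, Δ₃ = 192.
The minors fit neither the all-positive nor the alternating-sign pattern, so H is indefinite: a saddle point.

saddle point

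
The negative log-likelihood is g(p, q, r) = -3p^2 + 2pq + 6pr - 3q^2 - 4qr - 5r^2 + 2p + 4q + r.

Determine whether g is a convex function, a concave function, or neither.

g is quadratic, so its Hessian is the constant matrix H = [[-6, 2, 6], [2, -6, -4], [6, -4, -10]].
Leading principal minors: -6, 32, -104.
Signs alternate −, +, − ⇒ H ≺ 0 ⇒ concave.

concave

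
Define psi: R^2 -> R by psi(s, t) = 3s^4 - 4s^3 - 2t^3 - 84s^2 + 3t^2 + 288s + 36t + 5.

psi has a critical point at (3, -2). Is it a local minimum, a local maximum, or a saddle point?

The mixed partial ∂²psi/∂s∂t is 0, so the Hessian at any point is diag(psi_ss, psi_tt) = diag(12(3s^2 - 2s - 14), 6(-2t + 1)).
At (3, -2): H = diag(84, 30).
Both eigenvalues are positive, so H is positive definite: a local minimum.

local minimum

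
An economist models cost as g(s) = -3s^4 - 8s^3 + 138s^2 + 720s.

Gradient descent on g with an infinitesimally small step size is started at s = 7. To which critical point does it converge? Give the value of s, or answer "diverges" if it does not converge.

diverges

g'(s) = -12(s - 5)(s + 3)(s + 4), so g'(7) = -2640.
Gradient descent moves in the -g' direction, i.e. s is increasing.
There is no critical point above s=7, and g' keeps the same sign, so the iterate runs off to +∞.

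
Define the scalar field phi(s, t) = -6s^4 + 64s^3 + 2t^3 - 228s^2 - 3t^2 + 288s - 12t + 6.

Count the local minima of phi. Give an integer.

phi separates as a function of s plus a function of t, so ∇phi=0 decouples.
∂phi/∂s = -24(s - 4)(s - 3)(s - 1) = 0 at s ∈ {1, 3, 4}; ∂phi/∂t = 6(t - 2)(t + 1) = 0 at t ∈ {-1, 2}.
The Hessian is diagonal: diag(phi_ss, phi_tt). Second derivatives: phi_ss(1)=-144, phi_ss(3)=48, phi_ss(4)=-72; phi_tt(-1)=-18, phi_tt(2)=18.
Local minima occur where both diagonal entries positive: (3, 2). Count: 1.

1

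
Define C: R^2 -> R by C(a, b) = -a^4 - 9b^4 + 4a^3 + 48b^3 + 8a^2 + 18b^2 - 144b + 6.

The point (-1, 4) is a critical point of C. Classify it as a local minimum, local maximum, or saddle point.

local maximum

The mixed partial ∂²C/∂a∂b is 0, so the Hessian at any point is diag(C_aa, C_bb) = diag(4(-3a^2 + 6a + 4), 36(-3b^2 + 8b + 1)).
At (-1, 4): H = diag(-20, -540).
Both eigenvalues are negative, so H is negative definite: a local maximum.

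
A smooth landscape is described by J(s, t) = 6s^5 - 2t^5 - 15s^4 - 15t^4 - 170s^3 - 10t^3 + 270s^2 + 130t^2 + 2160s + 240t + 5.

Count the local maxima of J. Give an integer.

J separates as a function of s plus a function of t, so ∇J=0 decouples.
∂J/∂s = 30(s - 4)(s - 3)(s + 2)(s + 3) = 0 at s ∈ {-3, -2, 3, 4}; ∂J/∂t = -10(t - 2)(t + 1)(t + 3)(t + 4) = 0 at t ∈ {-4, -3, -1, 2}.
The Hessian is diagonal: diag(J_ss, J_tt). Second derivatives: J_ss(-3)=-1260, J_ss(-2)=900, J_ss(3)=-900, J_ss(4)=1260; J_tt(-4)=180, J_tt(-3)=-100, J_tt(-1)=180, J_tt(2)=-900.
Local maxima occur where both diagonal entries negative: (-3, -3), (-3, 2), (3, -3), (3, 2). Count: 4.

4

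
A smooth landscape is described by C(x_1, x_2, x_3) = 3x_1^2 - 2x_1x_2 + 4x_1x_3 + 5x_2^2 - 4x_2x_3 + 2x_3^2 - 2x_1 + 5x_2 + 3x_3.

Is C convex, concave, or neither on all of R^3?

convex

C is quadratic, so its Hessian is the constant matrix H = [[6, -2, 4], [-2, 10, -4], [4, -4, 4]].
Leading principal minors: 6, 56, 32.
All positive ⇒ H ≻ 0 ⇒ convex.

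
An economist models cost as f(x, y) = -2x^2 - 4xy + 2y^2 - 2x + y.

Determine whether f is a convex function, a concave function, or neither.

neither

f is quadratic, so its Hessian is the constant matrix H = [[-4, -4], [-4, 4]].
det(H) = -32, tr(H) = 0.
det(H) < 0, so H is indefinite: neither convex nor concave.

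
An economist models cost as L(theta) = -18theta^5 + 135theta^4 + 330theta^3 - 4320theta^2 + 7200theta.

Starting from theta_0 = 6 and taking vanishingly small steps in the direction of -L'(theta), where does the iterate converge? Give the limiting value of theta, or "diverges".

diverges

L'(theta) = -90(theta - 5)(theta - 4)(theta - 1)(theta + 4), so L'(6) = -9000.
Gradient descent moves in the -L' direction, i.e. theta is increasing.
There is no critical point above theta=6, and L' keeps the same sign, so the iterate runs off to +∞.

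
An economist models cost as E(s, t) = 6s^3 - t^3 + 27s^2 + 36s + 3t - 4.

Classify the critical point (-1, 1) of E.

saddle point

The mixed partial ∂²E/∂s∂t is 0, so the Hessian at any point is diag(E_ss, E_tt) = diag(18(2s + 3), -6t).
At (-1, 1): H = diag(18, -6).
The eigenvalues have opposite signs, so H is indefinite: a saddle point.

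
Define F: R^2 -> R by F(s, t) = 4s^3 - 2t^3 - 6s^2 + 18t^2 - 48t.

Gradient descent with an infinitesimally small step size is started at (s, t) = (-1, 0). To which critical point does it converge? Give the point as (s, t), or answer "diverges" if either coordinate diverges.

F is separable, so gradient descent decouples: s follows -∂F/∂s, t follows -∂F/∂t.
∂F/∂s = 12s(s - 1); at s=-1 this is 24, so s decreases.
∂F/∂t = -6(t - 4)(t - 2); at t=0 this is -48, so t increases.
The s-coordinate has no critical point in that direction and runs off to infinity.

diverges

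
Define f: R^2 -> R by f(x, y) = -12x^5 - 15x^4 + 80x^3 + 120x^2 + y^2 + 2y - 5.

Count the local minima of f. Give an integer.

f separates as a function of x plus a function of y, so ∇f=0 decouples.
∂f/∂x = -60x(x - 2)(x + 1)(x + 2) = 0 at x ∈ {-2, -1, 0, 2}; ∂f/∂y = 2(y + 1) = 0 at y ∈ {-1}.
The Hessian is diagonal: diag(f_xx, f_yy). Second derivatives: f_xx(-2)=480, f_xx(-1)=-180, f_xx(0)=240, f_xx(2)=-1440; f_yy(-1)=2.
Local minima occur where both diagonal entries positive: (-2, -1), (0, -1). Count: 2.

2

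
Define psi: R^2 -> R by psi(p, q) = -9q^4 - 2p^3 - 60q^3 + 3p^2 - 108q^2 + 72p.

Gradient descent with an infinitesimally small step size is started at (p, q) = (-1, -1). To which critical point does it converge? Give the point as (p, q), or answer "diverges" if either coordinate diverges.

(-3, -2)

psi is separable, so gradient descent decouples: p follows -∂psi/∂p, q follows -∂psi/∂q.
∂psi/∂p = -6(p - 4)(p + 3); at p=-1 this is 60, so p decreases.
∂psi/∂q = -36q(q + 2)(q + 3); at q=-1 this is 72, so q decreases.
p converges to its nearest critical value -3 (a local min of the p-part); q converges to -2. The iterate converges to (-3, -2).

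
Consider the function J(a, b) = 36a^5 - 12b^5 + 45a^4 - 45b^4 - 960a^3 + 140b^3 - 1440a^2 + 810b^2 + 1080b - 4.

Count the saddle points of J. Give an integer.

J separates as a function of a plus a function of b, so ∇J=0 decouples.
∂J/∂a = 180a(a - 4)(a + 1)(a + 4) = 0 at a ∈ {-4, -1, 0, 4}; ∂J/∂b = -60(b - 3)(b + 1)(b + 2)(b + 3) = 0 at b ∈ {-3, -2, -1, 3}.
The Hessian is diagonal: diag(J_aa, J_bb). Second derivatives: J_aa(-4)=-17280, J_aa(-1)=2700, J_aa(0)=-2880, J_aa(4)=28800; J_bb(-3)=720, J_bb(-2)=-300, J_bb(-1)=480, J_bb(3)=-7200.
Saddle points occur where the two diagonal entries have opposite signs: (-4, -3), (-4, -1), (-1, -2), (-1, 3), (0, -3), (0, -1), (4, -2), (4, 3). Count: 8.

8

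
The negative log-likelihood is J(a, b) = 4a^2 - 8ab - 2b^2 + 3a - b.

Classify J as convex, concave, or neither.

J is quadratic, so its Hessian is the constant matrix H = [[8, -8], [-8, -4]].
det(H) = -96, tr(H) = 4.
det(H) < 0, so H is indefinite: neither convex nor concave.

neither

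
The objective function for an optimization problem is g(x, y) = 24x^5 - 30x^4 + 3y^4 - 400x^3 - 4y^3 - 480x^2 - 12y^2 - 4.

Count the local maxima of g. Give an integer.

2

g separates as a function of x plus a function of y, so ∇g=0 decouples.
∂g/∂x = 120x(x - 4)(x + 1)(x + 2) = 0 at x ∈ {-2, -1, 0, 4}; ∂g/∂y = 12y(y - 2)(y + 1) = 0 at y ∈ {-1, 0, 2}.
The Hessian is diagonal: diag(g_xx, g_yy). Second derivatives: g_xx(-2)=-1440, g_xx(-1)=600, g_xx(0)=-960, g_xx(4)=14400; g_yy(-1)=36, g_yy(0)=-24, g_yy(2)=72.
Local maxima occur where both diagonal entries negative: (-2, 0), (0, 0). Count: 2.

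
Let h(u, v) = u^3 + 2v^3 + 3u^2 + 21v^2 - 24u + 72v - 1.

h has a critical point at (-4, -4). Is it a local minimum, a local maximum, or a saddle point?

The mixed partial ∂²h/∂u∂v is 0, so the Hessian at any point is diag(h_uu, h_vv) = diag(6(u + 1), 6(2v + 7)).
At (-4, -4): H = diag(-18, -6).
Both eigenvalues are negative, so H is negative definite: a local maximum.

local maximum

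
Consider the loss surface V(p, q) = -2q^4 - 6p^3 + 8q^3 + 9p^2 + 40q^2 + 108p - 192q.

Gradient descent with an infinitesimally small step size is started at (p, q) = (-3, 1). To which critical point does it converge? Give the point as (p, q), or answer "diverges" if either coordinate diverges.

V is separable, so gradient descent decouples: p follows -∂V/∂p, q follows -∂V/∂q.
∂V/∂p = -18(p - 3)(p + 2); at p=-3 this is -108, so p increases.
∂V/∂q = -8(q - 4)(q - 2)(q + 3); at q=1 this is -96, so q increases.
p converges to its nearest critical value -2 (a local min of the p-part); q converges to 2. The iterate converges to (-2, 2).

(-2, 2)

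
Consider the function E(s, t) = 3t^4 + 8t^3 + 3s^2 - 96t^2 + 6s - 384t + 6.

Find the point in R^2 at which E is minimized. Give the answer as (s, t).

E(s,t) separates as P(s) + Q(t) + 6, so its minimum is min P + min Q + 6.
P'(s) = 6s + 6 vanishes at s ∈ {-1}; Q'(t) = 12(t - 4)(t + 2)(t + 4) vanishes at t ∈ {-4, -2, 4}.
Local minima of P (where P''>0): P(-1)=-3. Local minima of Q: Q(-4)=256, Q(4)=-1792.
So the global minimum of E is P(-1) + Q(4) + 6 = -3 − 1792 + 6 = -1789, attained at (-1, 4).

(-1, 4)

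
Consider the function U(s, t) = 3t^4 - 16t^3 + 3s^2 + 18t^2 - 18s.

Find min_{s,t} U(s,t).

-54

U(s,t) separates as P(s) + Q(t), so its minimum is min P + min Q.
P'(s) = 6s - 18 vanishes at s ∈ {3}; Q'(t) = 12t(t - 3)(t - 1) vanishes at t ∈ {0, 1, 3}.
Local minima of P (where P''>0): P(3)=-27. Local minima of Q: Q(0)=0, Q(3)=-27.
So the global minimum of U is P(3) + Q(3) = -27 − 27 = -54, attained at (3, 3).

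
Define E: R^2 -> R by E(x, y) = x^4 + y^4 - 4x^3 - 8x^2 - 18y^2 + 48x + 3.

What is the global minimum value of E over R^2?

-158

E(x,y) separates as P(x) + Q(y) + 3, so its minimum is min P + min Q + 3.
P'(x) = 4(x - 3)(x - 2)(x + 2) vanishes at x ∈ {-2, 2, 3}; Q'(y) = 4y(y - 3)(y + 3) vanishes at y ∈ {-3, 0, 3}.
Local minima of P (where P''>0): P(-2)=-80, P(3)=45. Local minima of Q: Q(-3)=-81, Q(3)=-81.
So the global minimum of E is P(-2) + Q(-3) + 3 = -80 − 81 + 3 = -158, attained at (-2, -3).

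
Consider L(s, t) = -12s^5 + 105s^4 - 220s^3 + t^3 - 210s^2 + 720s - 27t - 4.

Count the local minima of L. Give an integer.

2

L separates as a function of s plus a function of t, so ∇L=0 decouples.
∂L/∂s = -60(s - 4)(s - 3)(s - 1)(s + 1) = 0 at s ∈ {-1, 1, 3, 4}; ∂L/∂t = 3(t - 3)(t + 3) = 0 at t ∈ {-3, 3}.
The Hessian is diagonal: diag(L_ss, L_tt). Second derivatives: L_ss(-1)=2400, L_ss(1)=-720, L_ss(3)=480, L_ss(4)=-900; L_tt(-3)=-18, L_tt(3)=18.
Local minima occur where both diagonal entries positive: (-1, 3), (3, 3). Count: 2.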